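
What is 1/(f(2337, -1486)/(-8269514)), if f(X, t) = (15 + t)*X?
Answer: 8269514/3437727 ≈ 2.4055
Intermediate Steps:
f(X, t) = X*(15 + t)
1/(f(2337, -1486)/(-8269514)) = 1/((2337*(15 - 1486))/(-8269514)) = 1/((2337*(-1471))*(-1/8269514)) = 1/(-3437727*(-1/8269514)) = 1/(3437727/8269514) = 8269514/3437727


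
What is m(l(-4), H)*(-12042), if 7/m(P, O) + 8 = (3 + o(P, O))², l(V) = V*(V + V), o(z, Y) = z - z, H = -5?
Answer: -84294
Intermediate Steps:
o(z, Y) = 0
l(V) = 2*V² (l(V) = V*(2*V) = 2*V²)
m(P, O) = 7 (m(P, O) = 7/(-8 + (3 + 0)²) = 7/(-8 + 3²) = 7/(-8 + 9) = 7/1 = 7*1 = 7)
m(l(-4), H)*(-12042) = 7*(-12042) = -84294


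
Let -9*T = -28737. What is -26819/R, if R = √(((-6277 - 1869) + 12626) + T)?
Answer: -26819*√7673/7673 ≈ -306.17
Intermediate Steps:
T = 3193 (T = -⅑*(-28737) = 3193)
R = √7673 (R = √(((-6277 - 1869) + 12626) + 3193) = √((-8146 + 12626) + 3193) = √(4480 + 3193) = √7673 ≈ 87.596)
-26819/R = -26819*√7673/7673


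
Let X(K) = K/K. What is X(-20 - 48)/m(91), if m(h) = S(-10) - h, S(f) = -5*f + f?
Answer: -1/51 ≈ -0.019608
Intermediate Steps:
S(f) = -4*f
X(K) = 1
m(h) = 40 - h (m(h) = -4*(-10) - h = 40 - h)
X(-20 - 48)/m(91) = 1/(40 - 1*91) = 1/(40 - 91) = 1/(-51) = 1*(-1/51) = -1/51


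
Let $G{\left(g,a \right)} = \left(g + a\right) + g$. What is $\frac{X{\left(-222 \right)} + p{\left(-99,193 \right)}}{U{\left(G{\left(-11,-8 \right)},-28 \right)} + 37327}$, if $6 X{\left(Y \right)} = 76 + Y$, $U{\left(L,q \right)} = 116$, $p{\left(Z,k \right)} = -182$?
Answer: $- \frac{619}{112329} \approx -0.0055106$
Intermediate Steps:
$G{\left(g,a \right)} = a + 2 g$ ($G{\left(g,a \right)} = \left(a + g\right) + g = a + 2 g$)
$X{\left(Y \right)} = \frac{38}{3} + \frac{Y}{6}$ ($X{\left(Y \right)} = \frac{76 + Y}{6} = \frac{38}{3} + \frac{Y}{6}$)
$\frac{X{\left(-222 \right)} + p{\left(-99,193 \right)}}{U{\left(G{\left(-11,-8 \right)},-28 \right)} + 37327} = \frac{\left(\frac{38}{3} + \frac{1}{6} \left(-222\right)\right) - 182}{116 + 37327} = \frac{\left(\frac{38}{3} - 37\right) - 182}{37443} = \left(- \frac{73}{3} - 182\right) \frac{1}{37443} = \left(- \frac{619}{3}\right) \frac{1}{37443} = - \frac{619}{112329}$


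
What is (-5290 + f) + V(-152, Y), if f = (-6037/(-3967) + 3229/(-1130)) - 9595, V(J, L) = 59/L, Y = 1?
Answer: -66466646093/4482710 ≈ -14827.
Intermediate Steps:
f = -43017590083/4482710 (f = (-6037*(-1/3967) + 3229*(-1/1130)) - 9595 = (6037/3967 - 3229/1130) - 9595 = -5987633/4482710 - 9595 = -43017590083/4482710 ≈ -9596.3)
(-5290 + f) + V(-152, Y) = (-5290 - 43017590083/4482710) + 59/1 = -66731125983/4482710 + 59*1 = -66731125983/4482710 + 59 = -66466646093/4482710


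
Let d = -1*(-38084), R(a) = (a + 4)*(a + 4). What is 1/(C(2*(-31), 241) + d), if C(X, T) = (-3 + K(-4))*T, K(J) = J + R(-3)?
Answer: 1/36638 ≈ 2.7294e-5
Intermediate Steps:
R(a) = (4 + a)² (R(a) = (4 + a)*(4 + a) = (4 + a)²)
d = 38084
K(J) = 1 + J (K(J) = J + (4 - 3)² = J + 1² = J + 1 = 1 + J)
C(X, T) = -6*T (C(X, T) = (-3 + (1 - 4))*T = (-3 - 3)*T = -6*T)
1/(C(2*(-31), 241) + d) = 1/(-6*241 + 38084) = 1/(-1446 + 38084) = 1/36638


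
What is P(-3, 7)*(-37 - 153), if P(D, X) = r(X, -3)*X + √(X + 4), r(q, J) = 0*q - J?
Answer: -3990 - 190*√11 ≈ -4620.2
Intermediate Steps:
r(q, J) = -J (r(q, J) = 0 - J = -J)
P(D, X) = √(4 + X) + 3*X (P(D, X) = (-1*(-3))*X + √(X + 4) = 3*X + √(4 + X) = √(4 + X) + 3*X)
P(-3, 7)*(-37 - 153) = (√(4 + 7) + 3*7)*(-37 - 153) = (√11 + 21)*(-190) = (21 + √11)*(-190) = -3990 - 190*√11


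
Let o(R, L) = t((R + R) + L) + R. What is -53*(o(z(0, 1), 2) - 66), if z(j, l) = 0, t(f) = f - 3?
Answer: 3551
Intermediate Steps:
t(f) = -3 + f
o(R, L) = -3 + L + 3*R (o(R, L) = (-3 + ((R + R) + L)) + R = (-3 + (2*R + L)) + R = (-3 + (L + 2*R)) + R = (-3 + L + 2*R) + R = -3 + L + 3*R)
-53*(o(z(0, 1), 2) - 66) = -53*((-3 + 2 + 3*0) - 66) = -53*((-3 + 2 + 0) - 66) = -53*(-1 - 66) = -53*(-67) = 3551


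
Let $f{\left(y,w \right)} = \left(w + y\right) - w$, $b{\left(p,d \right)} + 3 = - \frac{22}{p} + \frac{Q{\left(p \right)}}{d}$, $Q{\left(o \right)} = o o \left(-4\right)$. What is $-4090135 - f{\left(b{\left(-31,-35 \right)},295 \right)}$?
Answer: $- \frac{4437913154}{1085} \approx -4.0902 \cdot 10^{6}$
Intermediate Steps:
$Q{\left(o \right)} = - 4 o^{2}$ ($Q{\left(o \right)} = o^{2} \left(-4\right) = - 4 o^{2}$)
$b{\left(p,d \right)} = -3 - \frac{22}{p} - \frac{4 p^{2}}{d}$ ($b{\left(p,d \right)} = -3 - \left(\frac{22}{p} - \frac{\left(-4\right) p^{2}}{d}\right) = -3 - \left(\frac{22}{p} + \frac{4 p^{2}}{d}\right) = -3 - \frac{22}{p} - \frac{4 p^{2}}{d}$)
$f{\left(y,w \right)} = y$
$-4090135 - f{\left(b{\left(-31,-35 \right)},295 \right)} = -4090135 - \left(-3 - \frac{22}{-31} - \frac{4 \left(-31\right)^{2}}{-35}\right) = -4090135 - \left(-3 - - \frac{22}{31} - \left(- \frac{4}{35}\right) 961\right) = -4090135 - \left(-3 + \frac{22}{31} + \frac{3844}{35}\right) = -4090135 - \frac{116679}{1085} = - \frac{4437913154}{1085}$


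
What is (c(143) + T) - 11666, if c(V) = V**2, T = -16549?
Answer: -7766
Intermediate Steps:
(c(143) + T) - 11666 = (143**2 - 16549) - 11666 = (20449 - 16549) - 11666 = 3900 - 11666 = -7766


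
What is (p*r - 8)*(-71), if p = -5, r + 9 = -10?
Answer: -6177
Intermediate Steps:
r = -19 (r = -9 - 10 = -19)
(p*r - 8)*(-71) = (-5*(-19) - 8)*(-71) = (95 - 8)*(-71) = 87*(-71) = -6177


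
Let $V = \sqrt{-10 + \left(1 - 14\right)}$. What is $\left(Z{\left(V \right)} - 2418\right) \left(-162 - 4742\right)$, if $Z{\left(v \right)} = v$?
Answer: $11857872 - 4904 i \sqrt{23} \approx 1.1858 \cdot 10^{7} - 23519.0 i$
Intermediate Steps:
$V = i \sqrt{23}$ ($V = \sqrt{-10 + \left(1 - 14\right)} = \sqrt{-10 - 13} = \sqrt{-23} = i \sqrt{23} \approx 4.7958 i$)
$\left(Z{\left(V \right)} - 2418\right) \left(-162 - 4742\right) = \left(i \sqrt{23} - 2418\right) \left(-162 - 4742\right) = \left(-2418 + i \sqrt{23}\right) \left(-4904\right) = 11857872 - 4904 i \sqrt{23}$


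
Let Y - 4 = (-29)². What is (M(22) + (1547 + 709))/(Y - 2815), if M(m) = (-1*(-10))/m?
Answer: -24821/21670 ≈ -1.1454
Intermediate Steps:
Y = 845 (Y = 4 + (-29)² = 4 + 841 = 845)
M(m) = 10/m
(M(22) + (1547 + 709))/(Y - 2815) = (10/22 + (1547 + 709))/(845 - 2815) = (10*(1/22) + 2256)/(-1970) = (5/11 + 2256)*(-1/1970) = (24821/11)*(-1/1970) = -24821/21670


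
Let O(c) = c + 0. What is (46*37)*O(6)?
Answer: 10212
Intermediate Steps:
O(c) = c
(46*37)*O(6) = (46*37)*6 = 1702*6 = 10212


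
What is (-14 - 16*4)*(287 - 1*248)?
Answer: -3042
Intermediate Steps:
(-14 - 16*4)*(287 - 1*248) = (-14 - 64)*(287 - 248) = -78*39 = -3042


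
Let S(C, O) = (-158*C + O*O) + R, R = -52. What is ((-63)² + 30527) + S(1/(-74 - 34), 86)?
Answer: 2259439/54 ≈ 41841.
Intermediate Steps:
S(C, O) = -52 + O² - 158*C (S(C, O) = (-158*C + O*O) - 52 = (-158*C + O²) - 52 = (O² - 158*C) - 52 = -52 + O² - 158*C)
((-63)² + 30527) + S(1/(-74 - 34), 86) = ((-63)² + 30527) + (-52 + 86² - 158/(-74 - 34)) = (3969 + 30527) + (-52 + 7396 - 158/(-108)) = 34496 + (-52 + 7396 - 158*(-1/108)) = 34496 + (-52 + 7396 + 79/54) = 34496 + 396655/54 = 2259439/54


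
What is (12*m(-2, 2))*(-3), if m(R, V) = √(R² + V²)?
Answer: -72*√2 ≈ -101.82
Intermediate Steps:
(12*m(-2, 2))*(-3) = (12*√((-2)² + 2²))*(-3) = (12*√(4 + 4))*(-3) = (12*√8)*(-3) = (12*(2*√2))*(-3) = (24*√2)*(-3) = -72*√2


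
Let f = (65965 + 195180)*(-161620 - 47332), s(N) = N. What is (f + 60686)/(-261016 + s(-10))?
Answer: 27283354677/130513 ≈ 2.0905e+5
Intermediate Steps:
f = -54566770040 (f = 261145*(-208952) = -54566770040)
(f + 60686)/(-261016 + s(-10)) = (-54566770040 + 60686)/(-261016 - 10) = -54566709354/(-261026) = -54566709354*(-1/261026) = 27283354677/130513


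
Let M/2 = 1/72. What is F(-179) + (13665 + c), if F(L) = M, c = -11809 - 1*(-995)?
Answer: 102637/36 ≈ 2851.0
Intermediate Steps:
c = -10814 (c = -11809 + 995 = -10814)
M = 1/36 (M = 2/72 = 2*(1/72) = 1/36 ≈ 0.027778)
F(L) = 1/36
F(-179) + (13665 + c) = 1/36 + (13665 - 10814) = 1/36 + 2851 = 102637/36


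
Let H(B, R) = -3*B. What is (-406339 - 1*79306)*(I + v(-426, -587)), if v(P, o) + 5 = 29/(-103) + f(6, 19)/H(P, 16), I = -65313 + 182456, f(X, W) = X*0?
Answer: -56887347275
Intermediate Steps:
f(X, W) = 0
I = 117143
v(P, o) = -544/103 (v(P, o) = -5 + (29/(-103) + 0/((-3*P))) = -5 + (29*(-1/103) + 0*(-1/(3*P))) = -5 + (-29/103 + 0) = -5 - 29/103 = -544/103)
(-406339 - 1*79306)*(I + v(-426, -587)) = (-406339 - 1*79306)*(117143 - 544/103) = (-406339 - 79306)*(12065185/103) = -485645*12065185/103 = -56887347275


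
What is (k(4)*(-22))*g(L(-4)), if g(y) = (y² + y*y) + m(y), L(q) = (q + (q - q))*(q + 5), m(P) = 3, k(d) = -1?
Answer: 770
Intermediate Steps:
L(q) = q*(5 + q) (L(q) = (q + 0)*(5 + q) = q*(5 + q))
g(y) = 3 + 2*y² (g(y) = (y² + y*y) + 3 = (y² + y²) + 3 = 2*y² + 3 = 3 + 2*y²)
(k(4)*(-22))*g(L(-4)) = (-1*(-22))*(3 + 2*(-4*(5 - 4))²) = 22*(3 + 2*(-4*1)²) = 22*(3 + 2*(-4)²) = 22*(3 + 2*16) = 22*(3 + 32) = 22*35 = 770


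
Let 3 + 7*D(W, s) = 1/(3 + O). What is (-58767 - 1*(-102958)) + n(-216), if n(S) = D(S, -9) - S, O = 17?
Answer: 6216921/140 ≈ 44407.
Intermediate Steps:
D(W, s) = -59/140 (D(W, s) = -3/7 + 1/(7*(3 + 17)) = -3/7 + (⅐)/20 = -3/7 + (⅐)*(1/20) = -3/7 + 1/140 = -59/140)
n(S) = -59/140 - S
(-58767 - 1*(-102958)) + n(-216) = (-58767 - 1*(-102958)) + (-59/140 - 1*(-216)) = (-58767 + 102958) + (-59/140 + 216) = 44191 + 30181/140 = 6216921/140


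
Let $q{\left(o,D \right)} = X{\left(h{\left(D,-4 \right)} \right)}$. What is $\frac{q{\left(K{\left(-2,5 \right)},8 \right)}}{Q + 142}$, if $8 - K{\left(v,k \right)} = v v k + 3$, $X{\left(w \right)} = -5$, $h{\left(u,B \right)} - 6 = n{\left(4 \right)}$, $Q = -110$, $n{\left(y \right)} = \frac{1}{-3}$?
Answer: $- \frac{5}{32} \approx -0.15625$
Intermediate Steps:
$n{\left(y \right)} = - \frac{1}{3}$
$h{\left(u,B \right)} = \frac{17}{3}$ ($h{\left(u,B \right)} = 6 - \frac{1}{3} = \frac{17}{3}$)
$K{\left(v,k \right)} = 5 - k v^{2}$ ($K{\left(v,k \right)} = 8 - \left(v v k + 3\right) = 8 - \left(v^{2} k + 3\right) = 8 - \left(k v^{2} + 3\right) = 8 - \left(3 + k v^{2}\right) = 5 - k v^{2}$)
$q{\left(o,D \right)} = -5$
$\frac{q{\left(K{\left(-2,5 \right)},8 \right)}}{Q + 142} = \frac{1}{-110 + 142} \left(-5\right) = \frac{1}{32} \left(-5\right) = - \frac{5}{32}$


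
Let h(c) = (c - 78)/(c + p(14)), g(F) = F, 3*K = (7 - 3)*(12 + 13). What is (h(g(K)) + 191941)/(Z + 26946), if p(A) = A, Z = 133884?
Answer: 6813872/5709465 ≈ 1.1934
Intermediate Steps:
K = 100/3 (K = ((7 - 3)*(12 + 13))/3 = (4*25)/3 = (1/3)*100 = 100/3 ≈ 33.333)
h(c) = (-78 + c)/(14 + c) (h(c) = (c - 78)/(c + 14) = (-78 + c)/(14 + c))
(h(g(K)) + 191941)/(Z + 26946) = ((-78 + 100/3)/(14 + 100/3) + 191941)/(133884 + 26946) = (-134/3/(142/3) + 191941)/160830 = ((3/142)*(-134/3) + 191941)*(1/160830) = (-67/71 + 191941)*(1/160830) = (13627744/71)*(1/160830) = 6813872/5709465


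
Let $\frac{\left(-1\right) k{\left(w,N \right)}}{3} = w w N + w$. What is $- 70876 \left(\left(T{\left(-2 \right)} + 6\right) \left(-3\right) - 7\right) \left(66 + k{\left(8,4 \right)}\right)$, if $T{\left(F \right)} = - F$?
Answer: $-1595135256$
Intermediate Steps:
$k{\left(w,N \right)} = - 3 w - 3 N w^{2}$ ($k{\left(w,N \right)} = - 3 \left(w w N + w\right) = - 3 \left(w^{2} N + w\right) = - 3 \left(N w^{2} + w\right) = - 3 \left(w + N w^{2}\right) = - 3 w - 3 N w^{2}$)
$- 70876 \left(\left(T{\left(-2 \right)} + 6\right) \left(-3\right) - 7\right) \left(66 + k{\left(8,4 \right)}\right) = - 70876 \left(\left(\left(-1\right) \left(-2\right) + 6\right) \left(-3\right) - 7\right) \left(66 - 24 \left(1 + 4 \cdot 8\right)\right) = - 70876 \left(\left(2 + 6\right) \left(-3\right) - 7\right) \left(66 - 24 \left(1 + 32\right)\right) = - 70876 \left(8 \left(-3\right) - 7\right) \left(66 - 24 \cdot 33\right) = - 70876 \left(-24 - 7\right) \left(66 - 792\right) = - 70876 \left(\left(-31\right) \left(-726\right)\right) = \left(-70876\right) 22506 = -1595135256$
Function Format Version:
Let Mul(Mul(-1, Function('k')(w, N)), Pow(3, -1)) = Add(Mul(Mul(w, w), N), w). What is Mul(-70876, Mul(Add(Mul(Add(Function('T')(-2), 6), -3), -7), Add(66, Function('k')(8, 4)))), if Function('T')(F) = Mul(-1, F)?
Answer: -1595135256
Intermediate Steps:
Function('k')(w, N) = Add(Mul(-3, w), Mul(-3, N, Pow(w, 2))) (Function('k')(w, N) = Mul(-3, Add(Mul(Mul(w, w), N), w)) = Mul(-3, Add(Mul(Pow(w, 2), N), w)) = Mul(-3, Add(Mul(N, Pow(w, 2)), w)) = Mul(-3, Add(w, Mul(N, Pow(w, 2)))) = Add(Mul(-3, w), Mul(-3, N, Pow(w, 2))))
Mul(-70876, Mul(Add(Mul(Add(Function('T')(-2), 6), -3), -7), Add(66, Function('k')(8, 4)))) = Mul(-70876, Mul(Add(Mul(Add(Mul(-1, -2), 6), -3), -7), Add(66, Mul(-3, 8, Add(1, Mul(4, 8)))))) = Mul(-70876, Mul(Add(Mul(Add(2, 6), -3), -7), Add(66, Mul(-3, 8, Add(1, 32))))) = Mul(-70876, Mul(Add(Mul(8, -3), -7), Add(66, Mul(-3, 8, 33)))) = Mul(-70876, Mul(Add(-24, -7), Add(66, -792))) = Mul(-70876, Mul(-31, -726)) = Mul(-70876, 22506) = -1595135256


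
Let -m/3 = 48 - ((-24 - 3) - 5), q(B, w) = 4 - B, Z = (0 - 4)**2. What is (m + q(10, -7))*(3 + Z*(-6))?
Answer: 22878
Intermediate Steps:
Z = 16 (Z = (-4)**2 = 16)
m = -240 (m = -3*(48 - ((-24 - 3) - 5)) = -3*(48 - (-27 - 5)) = -3*(48 - 1*(-32)) = -3*(48 + 32) = -3*80 = -240)
(m + q(10, -7))*(3 + Z*(-6)) = (-240 + (4 - 1*10))*(3 + 16*(-6)) = (-240 + (4 - 10))*(3 - 96) = (-240 - 6)*(-93) = -246*(-93) = 22878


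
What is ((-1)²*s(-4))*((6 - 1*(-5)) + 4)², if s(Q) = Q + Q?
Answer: -1800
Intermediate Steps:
s(Q) = 2*Q
((-1)²*s(-4))*((6 - 1*(-5)) + 4)² = ((-1)²*(2*(-4)))*((6 - 1*(-5)) + 4)² = (1*(-8))*((6 + 5) + 4)² = -8*(11 + 4)² = -8*15² = -8*225 = -1800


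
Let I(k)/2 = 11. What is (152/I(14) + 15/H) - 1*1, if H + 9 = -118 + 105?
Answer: 115/22 ≈ 5.2273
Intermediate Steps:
H = -22 (H = -9 + (-118 + 105) = -9 - 13 = -22)
I(k) = 22 (I(k) = 2*11 = 22)
(152/I(14) + 15/H) - 1*1 = (152/22 + 15/(-22)) - 1*1 = (152*(1/22) + 15*(-1/22)) - 1 = (76/11 - 15/22) - 1 = 137/22 - 1 = 115/22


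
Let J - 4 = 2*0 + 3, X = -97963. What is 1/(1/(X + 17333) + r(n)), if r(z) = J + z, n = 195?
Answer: 80630/16287259 ≈ 0.0049505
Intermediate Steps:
J = 7 (J = 4 + (2*0 + 3) = 4 + (0 + 3) = 4 + 3 = 7)
r(z) = 7 + z
1/(1/(X + 17333) + r(n)) = 1/(1/(-97963 + 17333) + (7 + 195)) = 1/(1/(-80630) + 202) = 1/(-1/80630 + 202) = 1/(16287259/80630) = 80630/16287259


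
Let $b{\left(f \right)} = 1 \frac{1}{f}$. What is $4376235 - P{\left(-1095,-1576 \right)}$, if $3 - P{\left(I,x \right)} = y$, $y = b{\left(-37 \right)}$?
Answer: $\frac{161920583}{37} \approx 4.3762 \cdot 10^{6}$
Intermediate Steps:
$b{\left(f \right)} = \frac{1}{f}$
$y = - \frac{1}{37}$ ($y = \frac{1}{-37} = - \frac{1}{37} \approx -0.027027$)
$P{\left(I,x \right)} = \frac{112}{37}$ ($P{\left(I,x \right)} = 3 - - \frac{1}{37} = 3 + \frac{1}{37} = \frac{112}{37}$)
$4376235 - P{\left(-1095,-1576 \right)} = 4376235 - \frac{112}{37} = \frac{161920583}{37}$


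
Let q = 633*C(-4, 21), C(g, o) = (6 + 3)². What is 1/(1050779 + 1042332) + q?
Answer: 107320080304/2093111 ≈ 51273.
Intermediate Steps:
C(g, o) = 81 (C(g, o) = 9² = 81)
q = 51273 (q = 633*81 = 51273)
1/(1050779 + 1042332) + q = 1/(1050779 + 1042332) + 51273 = 1/2093111 + 51273 = 107320080304/2093111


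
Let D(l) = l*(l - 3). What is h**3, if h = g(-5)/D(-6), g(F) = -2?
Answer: -1/19683 ≈ -5.0805e-5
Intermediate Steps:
D(l) = l*(-3 + l)
h = -1/27 (h = -2*(-1/(6*(-3 - 6))) = -2/((-6*(-9))) = -2/54 = -2*1/54 = -1/27 ≈ -0.037037)
h**3 = (-1/27)**3 = -1/19683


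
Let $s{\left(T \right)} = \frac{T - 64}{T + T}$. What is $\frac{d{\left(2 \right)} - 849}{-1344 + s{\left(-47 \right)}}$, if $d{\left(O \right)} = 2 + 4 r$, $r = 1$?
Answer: $\frac{26414}{42075} \approx 0.62778$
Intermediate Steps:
$d{\left(O \right)} = 6$ ($d{\left(O \right)} = 2 + 4 \cdot 1 = 2 + 4 = 6$)
$s{\left(T \right)} = \frac{-64 + T}{2 T}$
$\frac{d{\left(2 \right)} - 849}{-1344 + s{\left(-47 \right)}} = \frac{6 - 849}{-1344 + \frac{-64 - 47}{2 \left(-47\right)}} = - \frac{843}{-1344 + \frac{1}{2} \left(- \frac{1}{47}\right) \left(-111\right)} = - \frac{843}{-1344 + \frac{111}{94}} = - \frac{843}{- \frac{126225}{94}} = \left(-843\right) \left(- \frac{94}{126225}\right) = \frac{26414}{42075}$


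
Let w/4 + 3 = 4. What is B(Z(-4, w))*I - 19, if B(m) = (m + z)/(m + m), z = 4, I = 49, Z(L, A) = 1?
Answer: 207/2 ≈ 103.50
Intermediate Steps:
w = 4 (w = -12 + 4*4 = -12 + 16 = 4)
B(m) = (4 + m)/(2*m) (B(m) = (m + 4)/(m + m) = (4 + m)/((2*m)) = (4 + m)*(1/(2*m)) = (4 + m)/(2*m))
B(Z(-4, w))*I - 19 = ((½)*(4 + 1)/1)*49 - 19 = ((½)*1*5)*49 - 19 = (5/2)*49 - 19 = 245/2 - 19 = 207/2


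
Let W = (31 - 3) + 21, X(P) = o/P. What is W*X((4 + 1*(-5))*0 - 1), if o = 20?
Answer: -980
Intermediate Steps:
X(P) = 20/P
W = 49 (W = 28 + 21 = 49)
W*X((4 + 1*(-5))*0 - 1) = 49*(20/((4 + 1*(-5))*0 - 1)) = 49*(20/((4 - 5)*0 - 1)) = 49*(20/(-1*0 - 1)) = 49*(20/(0 - 1)) = 49*(20/(-1)) = 49*(20*(-1)) = 49*(-20) = -980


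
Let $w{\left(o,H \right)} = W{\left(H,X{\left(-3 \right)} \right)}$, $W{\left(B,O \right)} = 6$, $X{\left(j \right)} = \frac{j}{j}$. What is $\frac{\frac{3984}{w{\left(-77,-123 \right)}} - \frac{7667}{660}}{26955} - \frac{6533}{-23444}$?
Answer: $\frac{717718087}{2369748825} \approx 0.30287$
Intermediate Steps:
$X{\left(j \right)} = 1$
$w{\left(o,H \right)} = 6$
$\frac{\frac{3984}{w{\left(-77,-123 \right)}} - \frac{7667}{660}}{26955} - \frac{6533}{-23444} = \frac{\frac{3984}{6} - \frac{7667}{660}}{26955} - \frac{6533}{-23444} = \left(3984 \cdot \frac{1}{6} - \frac{697}{60}\right) \frac{1}{26955} - - \frac{6533}{23444} = \left(664 - \frac{697}{60}\right) \frac{1}{26955} + \frac{6533}{23444} = \frac{39143}{60} \cdot \frac{1}{26955} + \frac{6533}{23444} = \frac{39143}{1617300} + \frac{6533}{23444} = \frac{717718087}{2369748825}$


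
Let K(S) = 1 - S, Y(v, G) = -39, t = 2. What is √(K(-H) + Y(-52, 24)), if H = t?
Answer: 6*I ≈ 6.0*I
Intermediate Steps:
H = 2
√(K(-H) + Y(-52, 24)) = √((1 - (-1)*2) - 39) = √((1 - 1*(-2)) - 39) = √((1 + 2) - 39) = √(3 - 39) = √(-36) = 6*I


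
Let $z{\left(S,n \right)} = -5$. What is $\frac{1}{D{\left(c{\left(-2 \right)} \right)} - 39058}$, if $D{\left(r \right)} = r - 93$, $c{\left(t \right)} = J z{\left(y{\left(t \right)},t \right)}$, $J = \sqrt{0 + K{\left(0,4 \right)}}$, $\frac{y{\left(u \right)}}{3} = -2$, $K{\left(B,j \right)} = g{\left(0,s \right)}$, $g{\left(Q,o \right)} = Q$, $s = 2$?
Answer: $- \frac{1}{39151} \approx -2.5542 \cdot 10^{-5}$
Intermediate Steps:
$K{\left(B,j \right)} = 0$
$y{\left(u \right)} = -6$ ($y{\left(u \right)} = 3 \left(-2\right) = -6$)
$J = 0$ ($J = \sqrt{0 + 0} = \sqrt{0} = 0$)
$c{\left(t \right)} = 0$ ($c{\left(t \right)} = 0 \left(-5\right) = 0$)
$D{\left(r \right)} = -93 + r$
$\frac{1}{D{\left(c{\left(-2 \right)} \right)} - 39058} = \frac{1}{\left(-93 + 0\right) - 39058} = \frac{1}{-93 - 39058} = \frac{1}{-39151} = - \frac{1}{39151}$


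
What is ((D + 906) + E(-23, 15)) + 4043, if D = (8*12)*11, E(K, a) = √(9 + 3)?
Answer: 6005 + 2*√3 ≈ 6008.5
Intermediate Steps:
E(K, a) = 2*√3 (E(K, a) = √12 = 2*√3)
D = 1056 (D = 96*11 = 1056)
((D + 906) + E(-23, 15)) + 4043 = ((1056 + 906) + 2*√3) + 4043 = (1962 + 2*√3) + 4043 = 6005 + 2*√3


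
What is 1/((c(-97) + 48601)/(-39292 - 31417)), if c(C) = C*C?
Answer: -70709/58010 ≈ -1.2189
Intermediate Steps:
c(C) = C**2
1/((c(-97) + 48601)/(-39292 - 31417)) = 1/(((-97)**2 + 48601)/(-39292 - 31417)) = 1/((9409 + 48601)/(-70709)) = 1/(58010*(-1/70709)) = 1/(-58010/70709) = -70709/58010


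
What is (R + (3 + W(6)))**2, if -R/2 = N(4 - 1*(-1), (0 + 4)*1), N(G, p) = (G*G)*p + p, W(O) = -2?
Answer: 42849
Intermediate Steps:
N(G, p) = p + p*G**2 (N(G, p) = G**2*p + p = p*G**2 + p = p + p*G**2)
R = -208 (R = -2*(0 + 4)*1*(1 + (4 - 1*(-1))**2) = -2*4*1*(1 + (4 + 1)**2) = -8*(1 + 5**2) = -8*(1 + 25) = -8*26 = -2*104 = -208)
(R + (3 + W(6)))**2 = (-208 + (3 - 2))**2 = (-208 + 1)**2 = (-207)**2 = 42849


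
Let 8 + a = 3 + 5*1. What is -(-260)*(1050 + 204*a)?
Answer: 273000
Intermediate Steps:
a = 0 (a = -8 + (3 + 5*1) = -8 + (3 + 5) = -8 + 8 = 0)
-(-260)*(1050 + 204*a) = -(-260)*(1050 + 204*0) = -(-260)*(1050 + 0) = -(-260)*1050 = -1*(-273000) = 273000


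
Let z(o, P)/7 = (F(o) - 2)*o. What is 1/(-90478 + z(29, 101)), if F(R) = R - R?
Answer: -1/90884 ≈ -1.1003e-5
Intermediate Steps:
F(R) = 0
z(o, P) = -14*o (z(o, P) = 7*((0 - 2)*o) = 7*(-2*o) = -14*o)
1/(-90478 + z(29, 101)) = 1/(-90478 - 14*29) = 1/(-90478 - 406) = 1/(-90884) = -1/90884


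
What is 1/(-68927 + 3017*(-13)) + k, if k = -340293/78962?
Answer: -18401043163/4269791188 ≈ -4.3096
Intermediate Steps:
k = -340293/78962 (k = -340293*1/78962 = -340293/78962 ≈ -4.3096)
1/(-68927 + 3017*(-13)) + k = 1/(-68927 + 3017*(-13)) - 340293/78962 = 1/(-68927 - 39221) - 340293/78962 = 1/(-108148) - 340293/78962 = -1/108148 - 340293/78962 = -18401043163/4269791188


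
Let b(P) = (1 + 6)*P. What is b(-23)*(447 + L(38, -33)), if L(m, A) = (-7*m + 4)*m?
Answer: 1530949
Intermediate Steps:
b(P) = 7*P
L(m, A) = m*(4 - 7*m) (L(m, A) = (4 - 7*m)*m = m*(4 - 7*m))
b(-23)*(447 + L(38, -33)) = (7*(-23))*(447 + 38*(4 - 7*38)) = -161*(447 + 38*(4 - 266)) = -161*(447 + 38*(-262)) = -161*(447 - 9956) = -161*(-9509) = 1530949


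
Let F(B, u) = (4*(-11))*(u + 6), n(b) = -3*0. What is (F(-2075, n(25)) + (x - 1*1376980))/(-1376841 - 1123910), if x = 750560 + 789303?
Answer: -162619/2500751 ≈ -0.065028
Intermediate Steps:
n(b) = 0
F(B, u) = -264 - 44*u (F(B, u) = -44*(6 + u) = -264 - 44*u)
x = 1539863
(F(-2075, n(25)) + (x - 1*1376980))/(-1376841 - 1123910) = ((-264 - 44*0) + (1539863 - 1*1376980))/(-1376841 - 1123910) = ((-264 + 0) + (1539863 - 1376980))/(-2500751) = (-264 + 162883)*(-1/2500751) = 162619*(-1/2500751) = -162619/2500751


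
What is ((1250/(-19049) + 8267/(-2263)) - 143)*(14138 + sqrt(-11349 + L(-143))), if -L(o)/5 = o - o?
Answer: -89419098821012/43107887 - 18974204022*I*sqrt(1261)/43107887 ≈ -2.0743e+6 - 15630.0*I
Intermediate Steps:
L(o) = 0 (L(o) = -5*(o - o) = -5*0 = 0)
((1250/(-19049) + 8267/(-2263)) - 143)*(14138 + sqrt(-11349 + L(-143))) = ((1250/(-19049) + 8267/(-2263)) - 143)*(14138 + sqrt(-11349 + 0)) = ((1250*(-1/19049) + 8267*(-1/2263)) - 143)*(14138 + sqrt(-11349)) = ((-1250/19049 - 8267/2263) - 143)*(14138 + 3*I*sqrt(1261)) = (-160306833/43107887 - 143)*(14138 + 3*I*sqrt(1261)) = -6324734674*(14138 + 3*I*sqrt(1261))/43107887 = -89419098821012/43107887 - 18974204022*I*sqrt(1261)/43107887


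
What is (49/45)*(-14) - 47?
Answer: -2801/45 ≈ -62.244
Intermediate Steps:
(49/45)*(-14) - 47 = -686/45 - 47 = -2801/45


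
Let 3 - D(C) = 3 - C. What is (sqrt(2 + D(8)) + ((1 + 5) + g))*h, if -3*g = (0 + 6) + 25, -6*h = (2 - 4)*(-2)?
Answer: 26/9 - 2*sqrt(10)/3 ≈ 0.78070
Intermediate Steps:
h = -2/3 (h = -(2 - 4)*(-2)/6 = -(-1)*(-2)/3 = -1/6*4 = -2/3 ≈ -0.66667)
g = -31/3 (g = -((0 + 6) + 25)/3 = -(6 + 25)/3 = -1/3*31 = -31/3 ≈ -10.333)
D(C) = C (D(C) = 3 - (3 - C) = 3 + (-3 + C) = C)
(sqrt(2 + D(8)) + ((1 + 5) + g))*h = (sqrt(2 + 8) + ((1 + 5) - 31/3))*(-2/3) = (sqrt(10) + (6 - 31/3))*(-2/3) = (sqrt(10) - 13/3)*(-2/3) = (-13/3 + sqrt(10))*(-2/3) = 26/9 - 2*sqrt(10)/3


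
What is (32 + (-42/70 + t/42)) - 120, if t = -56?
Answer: -1349/15 ≈ -89.933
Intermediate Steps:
(32 + (-42/70 + t/42)) - 120 = (32 + (-42/70 - 56/42)) - 120 = (32 + (-42*1/70 - 56*1/42)) - 120 = (32 + (-3/5 - 4/3)) - 120 = (32 - 29/15) - 120 = 451/15 - 120 = -1349/15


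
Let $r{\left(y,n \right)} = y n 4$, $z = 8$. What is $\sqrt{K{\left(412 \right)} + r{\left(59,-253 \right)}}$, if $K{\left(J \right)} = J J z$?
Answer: $2 \sqrt{324561} \approx 1139.4$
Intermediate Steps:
$r{\left(y,n \right)} = 4 n y$ ($r{\left(y,n \right)} = n y 4 = 4 n y$)
$K{\left(J \right)} = 8 J^{2}$ ($K{\left(J \right)} = J J 8 = J^{2} \cdot 8 = 8 J^{2}$)
$\sqrt{K{\left(412 \right)} + r{\left(59,-253 \right)}} = \sqrt{8 \cdot 412^{2} + 4 \left(-253\right) 59} = \sqrt{8 \cdot 169744 - 59708} = \sqrt{1357952 - 59708} = \sqrt{1298244} = 2 \sqrt{324561}$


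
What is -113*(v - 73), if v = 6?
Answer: 7571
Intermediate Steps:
-113*(v - 73) = -113*(6 - 73) = -113*(-67) = 7571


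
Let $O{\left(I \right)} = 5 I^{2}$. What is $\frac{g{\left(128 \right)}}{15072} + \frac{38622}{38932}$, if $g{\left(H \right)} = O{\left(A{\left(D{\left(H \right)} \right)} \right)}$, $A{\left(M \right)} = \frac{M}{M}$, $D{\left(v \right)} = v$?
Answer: $\frac{145576361}{146695776} \approx 0.99237$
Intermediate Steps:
$A{\left(M \right)} = 1$
$g{\left(H \right)} = 5$ ($g{\left(H \right)} = 5 \cdot 1^{2} = 5 \cdot 1 = 5$)
$\frac{g{\left(128 \right)}}{15072} + \frac{38622}{38932} = \frac{5}{15072} + \frac{38622}{38932} = 5 \cdot \frac{1}{15072} + 38622 \cdot \frac{1}{38932} = \frac{5}{15072} + \frac{19311}{19466} = \frac{145576361}{146695776}$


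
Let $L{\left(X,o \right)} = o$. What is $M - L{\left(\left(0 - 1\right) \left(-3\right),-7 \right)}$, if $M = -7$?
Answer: $0$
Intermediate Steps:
$M - L{\left(\left(0 - 1\right) \left(-3\right),-7 \right)} = -7 - -7 = -7 + 7 = 0$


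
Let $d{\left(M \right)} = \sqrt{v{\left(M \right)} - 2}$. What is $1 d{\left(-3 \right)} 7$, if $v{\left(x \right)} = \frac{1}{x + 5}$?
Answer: $\frac{7 i \sqrt{6}}{2} \approx 8.5732 i$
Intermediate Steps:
$v{\left(x \right)} = \frac{1}{5 + x}$
$d{\left(M \right)} = \sqrt{-2 + \frac{1}{5 + M}}$ ($d{\left(M \right)} = \sqrt{\frac{1}{5 + M} - 2} = \sqrt{-2 + \frac{1}{5 + M}}$)
$1 d{\left(-3 \right)} 7 = 1 \sqrt{\frac{-9 - -6}{5 - 3}} \cdot 7 = 1 \sqrt{\frac{-9 + 6}{2}} \cdot 7 = 1 \sqrt{\frac{1}{2} \left(-3\right)} 7 = 1 \sqrt{- \frac{3}{2}} \cdot 7 = 1 \frac{i \sqrt{6}}{2} \cdot 7 = \frac{i \sqrt{6}}{2} \cdot 7 = \frac{7 i \sqrt{6}}{2}$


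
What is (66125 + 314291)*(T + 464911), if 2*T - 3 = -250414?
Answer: 129229407488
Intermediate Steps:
T = -250411/2 (T = 3/2 + (½)*(-250414) = 3/2 - 125207 = -250411/2 ≈ -1.2521e+5)
(66125 + 314291)*(T + 464911) = (66125 + 314291)*(-250411/2 + 464911) = 380416*(679411/2) = 129229407488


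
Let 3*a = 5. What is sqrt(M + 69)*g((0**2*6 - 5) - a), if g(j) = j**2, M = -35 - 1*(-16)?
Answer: 2000*sqrt(2)/9 ≈ 314.27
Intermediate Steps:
M = -19 (M = -35 + 16 = -19)
a = 5/3 (a = (1/3)*5 = 5/3 ≈ 1.6667)
sqrt(M + 69)*g((0**2*6 - 5) - a) = sqrt(-19 + 69)*((0**2*6 - 5) - 1*5/3)**2 = sqrt(50)*((0*6 - 5) - 5/3)**2 = (5*sqrt(2))*((0 - 5) - 5/3)**2 = (5*sqrt(2))*(-5 - 5/3)**2 = (5*sqrt(2))*(-20/3)**2 = (5*sqrt(2))*(400/9) = 2000*sqrt(2)/9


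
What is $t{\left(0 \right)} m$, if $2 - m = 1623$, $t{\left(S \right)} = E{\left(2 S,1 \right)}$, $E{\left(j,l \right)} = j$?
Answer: $0$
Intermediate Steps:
$t{\left(S \right)} = 2 S$
$m = -1621$ ($m = 2 - 1623 = -1621$)
$t{\left(0 \right)} m = 2 \cdot 0 \left(-1621\right) = 0 \left(-1621\right) = 0$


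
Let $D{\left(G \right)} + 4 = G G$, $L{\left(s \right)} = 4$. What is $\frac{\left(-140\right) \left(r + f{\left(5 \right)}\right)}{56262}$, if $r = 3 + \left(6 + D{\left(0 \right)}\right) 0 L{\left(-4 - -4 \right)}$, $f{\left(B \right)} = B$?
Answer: $- \frac{560}{28131} \approx -0.019907$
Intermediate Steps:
$D{\left(G \right)} = -4 + G^{2}$ ($D{\left(G \right)} = -4 + G G = -4 + G^{2}$)
$r = 3$ ($r = 3 + \left(6 - \left(4 - 0^{2}\right)\right) 0 \cdot 4 = 3 + \left(6 + \left(-4 + 0\right)\right) 0 \cdot 4 = 3 + \left(6 - 4\right) 0 \cdot 4 = 3 + 2 \cdot 0 \cdot 4 = 3 + 0 \cdot 4 = 3 + 0 = 3$)
$\frac{\left(-140\right) \left(r + f{\left(5 \right)}\right)}{56262} = \frac{\left(-140\right) \left(3 + 5\right)}{56262} = \left(-140\right) 8 \cdot \frac{1}{56262} = \left(-1120\right) \frac{1}{56262} = - \frac{560}{28131}$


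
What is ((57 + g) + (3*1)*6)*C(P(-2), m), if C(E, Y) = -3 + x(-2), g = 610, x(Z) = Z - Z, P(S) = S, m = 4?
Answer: -2055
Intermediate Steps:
x(Z) = 0
C(E, Y) = -3 (C(E, Y) = -3 + 0 = -3)
((57 + g) + (3*1)*6)*C(P(-2), m) = ((57 + 610) + (3*1)*6)*(-3) = (667 + 3*6)*(-3) = (667 + 18)*(-3) = 685*(-3) = -2055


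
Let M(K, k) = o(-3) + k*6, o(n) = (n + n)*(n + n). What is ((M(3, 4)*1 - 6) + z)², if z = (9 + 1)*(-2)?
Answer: 1156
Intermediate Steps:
o(n) = 4*n² (o(n) = (2*n)*(2*n) = 4*n²)
z = -20 (z = 10*(-2) = -20)
M(K, k) = 36 + 6*k (M(K, k) = 4*(-3)² + k*6 = 4*9 + 6*k = 36 + 6*k)
((M(3, 4)*1 - 6) + z)² = (((36 + 6*4)*1 - 6) - 20)² = (((36 + 24)*1 - 6) - 20)² = ((60*1 - 6) - 20)² = ((60 - 6) - 20)² = (54 - 20)² = 34² = 1156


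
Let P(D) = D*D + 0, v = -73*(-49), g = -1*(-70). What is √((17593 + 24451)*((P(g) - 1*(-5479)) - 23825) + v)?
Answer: I*√565320047 ≈ 23776.0*I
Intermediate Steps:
g = 70
v = 3577
P(D) = D² (P(D) = D² + 0 = D²)
√((17593 + 24451)*((P(g) - 1*(-5479)) - 23825) + v) = √((17593 + 24451)*((70² - 1*(-5479)) - 23825) + 3577) = √(42044*((4900 + 5479) - 23825) + 3577) = √(42044*(10379 - 23825) + 3577) = √(42044*(-13446) + 3577) = √(-565323624 + 3577) = √(-565320047) = I*√565320047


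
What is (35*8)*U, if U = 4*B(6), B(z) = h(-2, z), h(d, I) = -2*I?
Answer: -13440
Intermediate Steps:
B(z) = -2*z
U = -48 (U = 4*(-2*6) = 4*(-12) = -48)
(35*8)*U = (35*8)*(-48) = 280*(-48) = -13440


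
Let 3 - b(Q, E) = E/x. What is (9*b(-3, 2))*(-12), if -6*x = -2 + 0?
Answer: 324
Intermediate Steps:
x = ⅓ (x = -(-2 + 0)/6 = -⅙*(-2) = ⅓ ≈ 0.33333)
b(Q, E) = 3 - 3*E (b(Q, E) = 3 - E/⅓ = 3 - E*3 = 3 - 3*E)
(9*b(-3, 2))*(-12) = (9*(3 - 3*2))*(-12) = (9*(3 - 6))*(-12) = (9*(-3))*(-12) = -27*(-12) = 324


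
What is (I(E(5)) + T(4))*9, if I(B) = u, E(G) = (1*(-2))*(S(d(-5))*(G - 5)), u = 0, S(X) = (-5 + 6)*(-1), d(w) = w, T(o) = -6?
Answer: -54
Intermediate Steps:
S(X) = -1 (S(X) = 1*(-1) = -1)
E(G) = -10 + 2*G (E(G) = (1*(-2))*(-(G - 5)) = -(-2)*(-5 + G) = -2*(5 - G) = -10 + 2*G)
I(B) = 0
(I(E(5)) + T(4))*9 = (0 - 6)*9 = -6*9 = -54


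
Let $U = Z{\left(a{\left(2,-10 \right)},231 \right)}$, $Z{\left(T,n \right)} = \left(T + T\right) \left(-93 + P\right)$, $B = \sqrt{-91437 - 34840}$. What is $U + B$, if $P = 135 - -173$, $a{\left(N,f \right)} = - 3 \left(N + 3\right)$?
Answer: $-6450 + i \sqrt{126277} \approx -6450.0 + 355.35 i$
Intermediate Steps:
$a{\left(N,f \right)} = -9 - 3 N$ ($a{\left(N,f \right)} = - 3 \left(3 + N\right) = -9 - 3 N$)
$P = 308$ ($P = 135 + 173 = 308$)
$B = i \sqrt{126277}$ ($B = \sqrt{-126277} = i \sqrt{126277} \approx 355.35 i$)
$Z{\left(T,n \right)} = 430 T$ ($Z{\left(T,n \right)} = \left(T + T\right) \left(-93 + 308\right) = 2 T 215 = 430 T$)
$U = -6450$ ($U = 430 \left(-9 - 6\right) = 430 \left(-15\right) = -6450$)
$U + B = -6450 + i \sqrt{126277}$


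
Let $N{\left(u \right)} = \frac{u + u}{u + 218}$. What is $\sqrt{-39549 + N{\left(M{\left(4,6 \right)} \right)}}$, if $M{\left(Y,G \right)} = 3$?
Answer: $\frac{3 i \sqrt{214623487}}{221} \approx 198.87 i$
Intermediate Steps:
$N{\left(u \right)} = \frac{2 u}{218 + u}$
$\sqrt{-39549 + N{\left(M{\left(4,6 \right)} \right)}} = \sqrt{-39549 + 2 \cdot 3 \frac{1}{218 + 3}} = \sqrt{-39549 + 2 \cdot 3 \cdot \frac{1}{221}} = \sqrt{-39549 + \frac{6}{221}} = \sqrt{- \frac{8740323}{221}} = \frac{3 i \sqrt{214623487}}{221}$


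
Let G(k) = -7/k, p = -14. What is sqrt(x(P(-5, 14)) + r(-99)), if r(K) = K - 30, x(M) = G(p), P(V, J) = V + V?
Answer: I*sqrt(514)/2 ≈ 11.336*I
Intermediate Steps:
P(V, J) = 2*V
x(M) = 1/2 (x(M) = -7/(-14) = -7*(-1/14) = 1/2)
r(K) = -30 + K
sqrt(x(P(-5, 14)) + r(-99)) = sqrt(1/2 + (-30 - 99)) = sqrt(1/2 - 129) = sqrt(-257/2) = I*sqrt(514)/2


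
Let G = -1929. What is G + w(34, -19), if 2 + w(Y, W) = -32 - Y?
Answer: -1997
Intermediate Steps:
w(Y, W) = -34 - Y (w(Y, W) = -2 + (-32 - Y) = -34 - Y)
G + w(34, -19) = -1929 + (-34 - 1*34) = -1929 + (-34 - 34) = -1929 - 68 = -1997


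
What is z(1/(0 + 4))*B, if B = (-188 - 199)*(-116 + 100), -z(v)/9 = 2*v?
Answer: -27864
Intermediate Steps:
z(v) = -18*v
B = 6192 (B = -387*(-16) = 6192)
z(1/(0 + 4))*B = -18/(0 + 4)*6192 = -18/4*6192 = -18*1/4*6192 = -9/2*6192 = -27864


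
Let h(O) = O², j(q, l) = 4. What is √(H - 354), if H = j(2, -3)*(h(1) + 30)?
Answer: I*√230 ≈ 15.166*I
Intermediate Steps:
H = 124 (H = 4*(1² + 30) = 4*(1 + 30) = 4*31 = 124)
√(H - 354) = √(124 - 354) = √(-230) = I*√230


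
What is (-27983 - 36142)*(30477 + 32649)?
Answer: -4047954750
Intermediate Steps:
(-27983 - 36142)*(30477 + 32649) = -64125*63126 = -4047954750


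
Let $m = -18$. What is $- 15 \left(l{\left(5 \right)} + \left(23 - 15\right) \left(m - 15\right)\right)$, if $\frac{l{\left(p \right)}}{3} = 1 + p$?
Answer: $3690$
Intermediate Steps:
$l{\left(p \right)} = 3 + 3 p$ ($l{\left(p \right)} = 3 \left(1 + p\right) = 3 + 3 p$)
$- 15 \left(l{\left(5 \right)} + \left(23 - 15\right) \left(m - 15\right)\right) = - 15 \left(\left(3 + 3 \cdot 5\right) + \left(23 - 15\right) \left(-18 - 15\right)\right) = - 15 \left(\left(3 + 15\right) + 8 \left(-33\right)\right) = - 15 \left(18 - 264\right) = \left(-15\right) \left(-246\right) = 3690$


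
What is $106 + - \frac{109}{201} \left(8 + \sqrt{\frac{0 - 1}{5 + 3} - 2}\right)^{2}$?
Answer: $\frac{38831}{536} - \frac{436 i \sqrt{34}}{201} \approx 72.446 - 12.648 i$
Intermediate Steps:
$106 + - \frac{109}{201} \left(8 + \sqrt{\frac{0 - 1}{5 + 3} - 2}\right)^{2} = 106 + \left(-109\right) \frac{1}{201} \left(8 + \sqrt{- \frac{1}{8} - 2}\right)^{2} = 106 - \frac{109 \left(8 + \sqrt{\left(-1\right) \frac{1}{8} - 2}\right)^{2}}{201} = 106 - \frac{109 \left(8 + \sqrt{- \frac{1}{8} - 2}\right)^{2}}{201} = 106 - \frac{109 \left(8 + \sqrt{- \frac{17}{8}}\right)^{2}}{201} = 106 - \frac{109 \left(8 + \frac{i \sqrt{34}}{4}\right)^{2}}{201}$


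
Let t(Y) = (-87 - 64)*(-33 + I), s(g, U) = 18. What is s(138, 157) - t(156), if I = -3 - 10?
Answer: -6928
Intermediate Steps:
I = -13
t(Y) = 6946 (t(Y) = (-87 - 64)*(-33 - 13) = -151*(-46) = 6946)
s(138, 157) - t(156) = 18 - 1*6946 = 18 - 6946 = -6928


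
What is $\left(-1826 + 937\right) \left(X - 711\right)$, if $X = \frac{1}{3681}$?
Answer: $\frac{2326681910}{3681} \approx 6.3208 \cdot 10^{5}$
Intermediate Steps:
$X = \frac{1}{3681} \approx 0.00027167$
$\left(-1826 + 937\right) \left(X - 711\right) = \left(-1826 + 937\right) \left(\frac{1}{3681} - 711\right) = \left(-889\right) \left(- \frac{2617190}{3681}\right) = \frac{2326681910}{3681}$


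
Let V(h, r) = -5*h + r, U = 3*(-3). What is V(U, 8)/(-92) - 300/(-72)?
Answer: 991/276 ≈ 3.5906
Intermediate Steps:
U = -9
V(h, r) = r - 5*h
V(U, 8)/(-92) - 300/(-72) = (8 - 5*(-9))/(-92) - 300/(-72) = (8 + 45)*(-1/92) - 300*(-1/72) = 53*(-1/92) + 25/6 = -53/92 + 25/6 = 991/276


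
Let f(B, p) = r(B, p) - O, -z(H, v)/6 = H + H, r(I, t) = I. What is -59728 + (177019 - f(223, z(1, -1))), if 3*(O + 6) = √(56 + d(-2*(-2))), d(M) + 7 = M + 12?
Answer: 117062 + √65/3 ≈ 1.1706e+5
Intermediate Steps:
d(M) = 5 + M (d(M) = -7 + (M + 12) = -7 + (12 + M) = 5 + M)
O = -6 + √65/3 (O = -6 + √(56 + (5 - 2*(-2)))/3 = -6 + √(56 + (5 + 4))/3 = -6 + √(56 + 9)/3 = -6 + √65/3 ≈ -3.3126)
z(H, v) = -12*H (z(H, v) = -6*(H + H) = -12*H)
f(B, p) = 6 + B - √65/3 (f(B, p) = B - (-6 + √65/3) = B + (6 - √65/3) = 6 + B - √65/3)
-59728 + (177019 - f(223, z(1, -1))) = -59728 + (177019 - (6 + 223 - √65/3)) = -59728 + (177019 - (229 - √65/3)) = -59728 + (177019 + (-229 + √65/3)) = -59728 + (176790 + √65/3) = 117062 + √65/3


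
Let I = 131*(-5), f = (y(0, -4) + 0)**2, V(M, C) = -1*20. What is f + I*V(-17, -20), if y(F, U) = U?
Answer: 13116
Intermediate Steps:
V(M, C) = -20
f = 16 (f = (-4 + 0)**2 = (-4)**2 = 16)
I = -655
f + I*V(-17, -20) = 16 - 655*(-20) = 16 + 13100 = 13116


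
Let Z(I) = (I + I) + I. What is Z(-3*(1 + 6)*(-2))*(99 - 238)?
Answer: -17514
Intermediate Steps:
Z(I) = 3*I (Z(I) = 2*I + I = 3*I)
Z(-3*(1 + 6)*(-2))*(99 - 238) = (3*(-3*(1 + 6)*(-2)))*(99 - 238) = (3*(-21*(-2)))*(-139) = (3*(-3*(-14)))*(-139) = (3*42)*(-139) = 126*(-139) = -17514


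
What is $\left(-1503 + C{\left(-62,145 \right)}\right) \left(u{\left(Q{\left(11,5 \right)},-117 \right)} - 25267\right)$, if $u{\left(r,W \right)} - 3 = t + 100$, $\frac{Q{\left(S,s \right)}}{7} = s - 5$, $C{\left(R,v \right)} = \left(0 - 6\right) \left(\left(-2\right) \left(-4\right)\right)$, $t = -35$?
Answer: $39083649$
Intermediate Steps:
$C{\left(R,v \right)} = -48$ ($C{\left(R,v \right)} = \left(-6\right) 8 = -48$)
$Q{\left(S,s \right)} = -35 + 7 s$ ($Q{\left(S,s \right)} = 7 \left(s - 5\right) = 7 \left(-5 + s\right) = -35 + 7 s$)
$u{\left(r,W \right)} = 68$ ($u{\left(r,W \right)} = 3 + \left(-35 + 100\right) = 3 + 65 = 68$)
$\left(-1503 + C{\left(-62,145 \right)}\right) \left(u{\left(Q{\left(11,5 \right)},-117 \right)} - 25267\right) = \left(-1503 - 48\right) \left(68 - 25267\right) = \left(-1551\right) \left(-25199\right) = 39083649$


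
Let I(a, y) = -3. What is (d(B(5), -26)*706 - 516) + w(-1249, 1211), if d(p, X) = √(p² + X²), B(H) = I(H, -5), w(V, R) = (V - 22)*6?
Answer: -8142 + 706*√685 ≈ 10336.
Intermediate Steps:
w(V, R) = -132 + 6*V (w(V, R) = (-22 + V)*6 = -132 + 6*V)
B(H) = -3
d(p, X) = √(X² + p²)
(d(B(5), -26)*706 - 516) + w(-1249, 1211) = (√((-26)² + (-3)²)*706 - 516) + (-132 + 6*(-1249)) = (√(676 + 9)*706 - 516) + (-132 - 7494) = (√685*706 - 516) - 7626 = (706*√685 - 516) - 7626 = (-516 + 706*√685) - 7626 = -8142 + 706*√685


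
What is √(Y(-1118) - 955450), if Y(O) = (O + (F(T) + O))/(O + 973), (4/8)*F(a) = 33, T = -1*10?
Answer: 12*I*√5580006/29 ≈ 977.46*I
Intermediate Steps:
T = -10
F(a) = 66 (F(a) = 2*33 = 66)
Y(O) = (66 + 2*O)/(973 + O) (Y(O) = (O + (66 + O))/(O + 973) = (66 + 2*O)/(973 + O))
√(Y(-1118) - 955450) = √(2*(33 - 1118)/(973 - 1118) - 955450) = √(2*(-1085)/(-145) - 955450) = √(2*(-1/145)*(-1085) - 955450) = √(434/29 - 955450) = √(-27707616/29) = 12*I*√5580006/29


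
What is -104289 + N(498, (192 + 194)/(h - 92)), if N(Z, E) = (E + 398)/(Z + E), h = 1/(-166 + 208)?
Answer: -99468106078/953781 ≈ -1.0429e+5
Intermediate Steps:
h = 1/42 ≈ 0.023810
N(Z, E) = (398 + E)/(E + Z)
-104289 + N(498, (192 + 194)/(h - 92)) = -104289 + (398 + (192 + 194)/(1/42 - 92))/((192 + 194)/(1/42 - 92) + 498) = -104289 + (398 + 386/(-3863/42))/(386/(-3863/42) + 498) = -104289 + (398 + 386*(-42/3863))/(386*(-42/3863) + 498) = -104289 + (398 - 16212/3863)/(-16212/3863 + 498) = -104289 + (1521262/3863)/(1907562/3863) = -104289 + (3863/1907562)*(1521262/3863) = -104289 + 760631/953781 = -99468106078/953781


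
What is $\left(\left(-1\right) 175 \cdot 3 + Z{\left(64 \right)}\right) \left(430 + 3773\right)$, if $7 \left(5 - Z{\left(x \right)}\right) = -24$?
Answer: $- \frac{15198048}{7} \approx -2.1711 \cdot 10^{6}$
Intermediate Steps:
$Z{\left(x \right)} = \frac{59}{7}$ ($Z{\left(x \right)} = 5 - - \frac{24}{7} = 5 + \frac{24}{7} = \frac{59}{7}$)
$\left(\left(-1\right) 175 \cdot 3 + Z{\left(64 \right)}\right) \left(430 + 3773\right) = \left(\left(-1\right) 175 \cdot 3 + \frac{59}{7}\right) \left(430 + 3773\right) = \left(\left(-175\right) 3 + \frac{59}{7}\right) 4203 = \left(-525 + \frac{59}{7}\right) 4203 = \left(- \frac{3616}{7}\right) 4203 = - \frac{15198048}{7}$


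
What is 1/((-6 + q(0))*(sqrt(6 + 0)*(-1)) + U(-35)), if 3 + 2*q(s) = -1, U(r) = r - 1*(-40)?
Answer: -5/359 + 8*sqrt(6)/359 ≈ 0.040657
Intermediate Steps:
U(r) = 40 + r (U(r) = r + 40 = 40 + r)
q(s) = -2 (q(s) = -3/2 + (1/2)*(-1) = -3/2 - 1/2 = -2)
1/((-6 + q(0))*(sqrt(6 + 0)*(-1)) + U(-35)) = 1/((-6 - 2)*(sqrt(6 + 0)*(-1)) + (40 - 35)) = 1/(-8*sqrt(6)*(-1) + 5) = 1/(-(-8)*sqrt(6) + 5) = 1/(8*sqrt(6) + 5) = 1/(5 + 8*sqrt(6))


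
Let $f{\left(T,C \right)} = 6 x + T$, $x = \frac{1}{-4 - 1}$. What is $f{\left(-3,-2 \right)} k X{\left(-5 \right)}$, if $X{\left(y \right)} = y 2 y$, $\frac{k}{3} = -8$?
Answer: $5040$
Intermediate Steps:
$x = - \frac{1}{5}$ ($x = \frac{1}{-5} = - \frac{1}{5} \approx -0.2$)
$k = -24$ ($k = 3 \left(-8\right) = -24$)
$f{\left(T,C \right)} = - \frac{6}{5} + T$ ($f{\left(T,C \right)} = 6 \left(- \frac{1}{5}\right) + T = - \frac{6}{5} + T$)
$X{\left(y \right)} = 2 y^{2}$ ($X{\left(y \right)} = 2 y y = 2 y^{2}$)
$f{\left(-3,-2 \right)} k X{\left(-5 \right)} = \left(- \frac{6}{5} - 3\right) \left(-24\right) 2 \left(-5\right)^{2} = \left(- \frac{21}{5}\right) \left(-24\right) 2 \cdot 25 = \frac{504}{5} \cdot 50 = 5040$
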